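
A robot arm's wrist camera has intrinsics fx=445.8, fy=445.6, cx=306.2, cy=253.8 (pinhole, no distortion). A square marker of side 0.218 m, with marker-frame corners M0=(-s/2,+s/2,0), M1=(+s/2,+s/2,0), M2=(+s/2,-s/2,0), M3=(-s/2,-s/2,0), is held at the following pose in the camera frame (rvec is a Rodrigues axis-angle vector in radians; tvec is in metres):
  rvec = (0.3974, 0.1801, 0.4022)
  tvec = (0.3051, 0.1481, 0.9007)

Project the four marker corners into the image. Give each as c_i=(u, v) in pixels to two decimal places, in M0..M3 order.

Intrinsics K: fx=445.8, fy=445.6, cx=306.2, cy=253.8
Marker side s = 0.218 m; corners in marker frame (Z=0):
  M0 = (-0.1090, +0.1090, 0)
  M1 = (+0.1090, +0.1090, 0)
  M2 = (+0.1090, -0.1090, 0)
  M3 = (-0.1090, -0.1090, 0)
rvec = (0.3974, 0.1801, 0.4022), |rvec| = θ = 0.59340 rad = 34.000°
Rodrigues: sinθ=0.55919, 1−cosθ=0.17096; R = I + sinθ·[k]× + (1−cosθ)·[k]×²:
    [+0.90572 -0.34426 +0.24731]
    [+0.41376 +0.84479 -0.33932]
    [-0.09212 +0.40965 +0.90758]
t = (0.3051, 0.1481, 0.9007) m
M0: Pc = R·M0+t = (+0.16885, +0.19508, +0.95539); u = 445.8·(+0.16885)/0.95539 + 306.2 = 384.9891, v = 445.6·(+0.19508)/0.95539 + 253.8 = 344.7876
M1: Pc = R·M1+t = (+0.36630, +0.28528, +0.93531); u = 445.8·(+0.36630)/0.93531 + 306.2 = 480.7899, v = 445.6·(+0.28528)/0.93531 + 253.8 = 389.7135
M2: Pc = R·M2+t = (+0.44135, +0.10112, +0.84601); u = 445.8·(+0.44135)/0.84601 + 306.2 = 538.7661, v = 445.6·(+0.10112)/0.84601 + 253.8 = 307.0594
M3: Pc = R·M3+t = (+0.24390, +0.01092, +0.86609); u = 445.8·(+0.24390)/0.86609 + 306.2 = 431.7428, v = 445.6·(+0.01092)/0.86609 + 253.8 = 259.4175

c0=(384.99, 344.79) c1=(480.79, 389.71) c2=(538.77, 307.06) c3=(431.74, 259.42)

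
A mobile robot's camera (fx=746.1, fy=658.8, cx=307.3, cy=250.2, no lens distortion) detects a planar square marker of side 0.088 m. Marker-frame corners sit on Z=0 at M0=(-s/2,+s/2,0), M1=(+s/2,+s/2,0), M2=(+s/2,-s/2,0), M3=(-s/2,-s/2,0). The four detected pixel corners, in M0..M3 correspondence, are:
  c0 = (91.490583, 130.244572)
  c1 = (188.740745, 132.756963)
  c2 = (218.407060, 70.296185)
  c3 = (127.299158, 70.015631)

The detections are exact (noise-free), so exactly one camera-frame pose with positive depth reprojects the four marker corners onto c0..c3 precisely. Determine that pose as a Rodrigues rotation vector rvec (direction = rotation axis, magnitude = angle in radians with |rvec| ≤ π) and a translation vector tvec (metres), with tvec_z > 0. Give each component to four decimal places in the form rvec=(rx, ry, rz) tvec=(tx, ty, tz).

rvec=(-0.6232, 0.2229, 0.1499) tvec=(-0.1292, -0.1459, 0.6384)

Intrinsics K: fx=746.1, fy=658.8, cx=307.3, cy=250.2
Marker side s = 0.088 m; corners in marker frame (Z=0):
  M0 = (-0.0440, +0.0440, 0)
  M1 = (+0.0440, +0.0440, 0)
  M2 = (+0.0440, -0.0440, 0)
  M3 = (-0.0440, -0.0440, 0)
Detected image corners:
  c0 = (91.490583, 130.244572) px
  c1 = (188.740745, 132.756963) px
  c2 = (218.407060, 70.296185) px
  c3 = (127.299158, 70.015631) px
Planar DLT: solve 8×8 A·h = b for H (H[2,2]=1):
  H  [+1007.30020 -509.99660 +156.30147]
  H  [-24.29124 +608.36500 +99.63146]
  H  [-0.39345 -0.87789 +1.00000]
B = K⁻¹H; ‖b₁‖=1.566533, ‖b₂‖=1.566533; λ = 2/(‖b₁‖+‖b₂‖) = 0.638352, sign → tz>0 ⇒ λ=+0.638352
r₁ = λ·B[:,0] = (+0.96528,+0.07185,-0.25116); r₂ = λ·B[:,1] = (-0.20553,+0.80231,-0.56040)
r₃ = r₁×r₂ = (+0.16124,+0.59256,+0.78922); SVD([r₁ r₂ r₃]) → R = UVᵀ:
  R  [+0.96528 -0.20553 +0.16124]
  R  [+0.07185 +0.80231 +0.59256]
  R  [-0.25116 -0.56040 +0.78922]
t = (-0.12919, -0.14590, +0.63835) m
tr R = 2.556810; θ = arccos((tr R − 1)/2) = 0.678675 rad = 38.885°
axis k = ((R−Rᵀ)₃₂, (R−Rᵀ)₁₃, (R−Rᵀ)₂₁) / (2 sinθ) = (-0.918314, +0.328468, +0.220925)
rvec = θ·k = (-0.623237, +0.222923, +0.149936)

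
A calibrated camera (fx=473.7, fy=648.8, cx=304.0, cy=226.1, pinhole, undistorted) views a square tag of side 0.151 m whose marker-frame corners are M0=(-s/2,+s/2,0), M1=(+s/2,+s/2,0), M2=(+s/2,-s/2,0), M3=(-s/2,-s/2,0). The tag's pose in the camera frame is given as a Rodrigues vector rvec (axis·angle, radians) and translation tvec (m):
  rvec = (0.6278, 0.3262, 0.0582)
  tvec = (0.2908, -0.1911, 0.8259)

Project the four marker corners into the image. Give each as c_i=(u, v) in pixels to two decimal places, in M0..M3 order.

c0=(422.32, 123.16) c1=(508.09, 135.49) c2=(527.61, 20.67) c3=(431.36, 13.07)

Intrinsics K: fx=473.7, fy=648.8, cx=304.0, cy=226.1
Marker side s = 0.151 m; corners in marker frame (Z=0):
  M0 = (-0.0755, +0.0755, 0)
  M1 = (+0.0755, +0.0755, 0)
  M2 = (+0.0755, -0.0755, 0)
  M3 = (-0.0755, -0.0755, 0)
rvec = (0.6278, 0.3262, 0.0582), |rvec| = θ = 0.70988 rad = 40.673°
Rodrigues: sinθ=0.65174, 1−cosθ=0.24156; R = I + sinθ·[k]× + (1−cosθ)·[k]×²:
    [+0.94737 +0.04473 +0.31700]
    [+0.15160 +0.80945 -0.56728]
    [-0.28197 +0.58549 +0.76007]
t = (0.2908, -0.1911, 0.8259) m
M0: Pc = R·M0+t = (+0.22265, -0.14143, +0.89139); u = 473.7·(+0.22265)/0.89139 + 304.0 = 422.3201, v = 648.8·(-0.14143)/0.89139 + 226.1 = 123.1584
M1: Pc = R·M1+t = (+0.36570, -0.11854, +0.84882); u = 473.7·(+0.36570)/0.84882 + 304.0 = 508.0890, v = 648.8·(-0.11854)/0.84882 + 226.1 = 135.4921
M2: Pc = R·M2+t = (+0.35895, -0.24077, +0.76041); u = 473.7·(+0.35895)/0.76041 + 304.0 = 527.6095, v = 648.8·(-0.24077)/0.76041 + 226.1 = 20.6706
M3: Pc = R·M3+t = (+0.21590, -0.26366, +0.80298); u = 473.7·(+0.21590)/0.80298 + 304.0 = 431.3624, v = 648.8·(-0.26366)/0.80298 + 226.1 = 13.0673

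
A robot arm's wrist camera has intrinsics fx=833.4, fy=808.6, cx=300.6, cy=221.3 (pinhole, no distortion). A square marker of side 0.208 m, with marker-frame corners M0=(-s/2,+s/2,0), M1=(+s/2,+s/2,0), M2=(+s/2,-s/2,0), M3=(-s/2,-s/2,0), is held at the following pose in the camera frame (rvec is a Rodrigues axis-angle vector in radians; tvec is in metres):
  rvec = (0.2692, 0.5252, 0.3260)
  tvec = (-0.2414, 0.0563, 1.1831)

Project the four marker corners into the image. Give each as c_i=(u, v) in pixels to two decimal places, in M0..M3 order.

c0=(69.40, 293.52) c1=(171.94, 352.33) c2=(200.65, 221.09) c3=(89.98, 169.04)

Intrinsics K: fx=833.4, fy=808.6, cx=300.6, cy=221.3
Marker side s = 0.208 m; corners in marker frame (Z=0):
  M0 = (-0.1040, +0.1040, 0)
  M1 = (+0.1040, +0.1040, 0)
  M2 = (+0.1040, -0.1040, 0)
  M3 = (-0.1040, -0.1040, 0)
rvec = (0.2692, 0.5252, 0.3260), |rvec| = θ = 0.67423 rad = 38.630°
Rodrigues: sinθ=0.62429, 1−cosθ=0.21881; R = I + sinθ·[k]× + (1−cosθ)·[k]×²:
    [+0.81607 -0.23380 +0.52855]
    [+0.36991 +0.91396 -0.16685]
    [-0.44406 +0.33168 +0.83235]
t = (-0.2414, 0.0563, 1.1831) m
M0: Pc = R·M0+t = (-0.35059, +0.11288, +1.26378); u = 833.4·(-0.35059)/1.26378 + 300.6 = 69.4047, v = 808.6·(+0.11288)/1.26378 + 221.3 = 293.5247
M1: Pc = R·M1+t = (-0.18084, +0.18982, +1.17141); u = 833.4·(-0.18084)/1.17141 + 300.6 = 171.9388, v = 808.6·(+0.18982)/1.17141 + 221.3 = 352.3305
M2: Pc = R·M2+t = (-0.13221, -0.00028, +1.10242); u = 833.4·(-0.13221)/1.10242 + 300.6 = 200.6508, v = 808.6·(-0.00028)/1.10242 + 221.3 = 221.0936
M3: Pc = R·M3+t = (-0.30196, -0.07722, +1.19479); u = 833.4·(-0.30196)/1.19479 + 300.6 = 89.9766, v = 808.6·(-0.07722)/1.19479 + 221.3 = 169.0377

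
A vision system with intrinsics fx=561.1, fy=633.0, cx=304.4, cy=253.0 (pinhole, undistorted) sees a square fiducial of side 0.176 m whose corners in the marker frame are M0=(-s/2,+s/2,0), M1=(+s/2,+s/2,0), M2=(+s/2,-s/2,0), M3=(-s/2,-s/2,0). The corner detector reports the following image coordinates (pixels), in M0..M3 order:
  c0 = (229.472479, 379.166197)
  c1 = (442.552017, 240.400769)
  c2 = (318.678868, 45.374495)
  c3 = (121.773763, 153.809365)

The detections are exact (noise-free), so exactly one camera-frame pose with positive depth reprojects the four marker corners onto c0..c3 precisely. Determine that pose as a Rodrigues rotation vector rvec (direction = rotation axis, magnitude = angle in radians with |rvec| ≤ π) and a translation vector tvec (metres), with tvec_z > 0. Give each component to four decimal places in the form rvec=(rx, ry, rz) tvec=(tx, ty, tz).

Intrinsics K: fx=561.1, fy=633.0, cx=304.4, cy=253.0
Marker side s = 0.176 m; corners in marker frame (Z=0):
  M0 = (-0.0880, +0.0880, 0)
  M1 = (+0.0880, +0.0880, 0)
  M2 = (+0.0880, -0.0880, 0)
  M3 = (-0.0880, -0.0880, 0)
Detected image corners:
  c0 = (229.472479, 379.166197) px
  c1 = (442.552017, 240.400769) px
  c2 = (318.678868, 45.374495) px
  c3 = (121.773763, 153.809365) px
Planar DLT: solve 8×8 A·h = b for H (H[2,2]=1):
  H  [+1278.09679 +469.28320 +278.40008]
  H  [-611.61440 +1051.06343 +196.08933]
  H  [+0.41757 -0.68417 +1.00000]
B = K⁻¹H; ‖b₁‖=2.380371, ‖b₂‖=2.380371; λ = 2/(‖b₁‖+‖b₂‖) = 0.420103, sign → tz>0 ⇒ λ=+0.420103
r₁ = λ·B[:,0] = (+0.86176,-0.47602,+0.17542); r₂ = λ·B[:,1] = (+0.50729,+0.81244,-0.28742)
r₃ = r₁×r₂ = (-0.00570,+0.33668,+0.94160); SVD([r₁ r₂ r₃]) → R = UVᵀ:
  R  [+0.86176 +0.50729 -0.00570]
  R  [-0.47602 +0.81244 +0.33668]
  R  [+0.17542 -0.28742 +0.94160]
t = (-0.01947, -0.03777, +0.42010) m
tr R = 2.615798; θ = arccos((tr R − 1)/2) = 0.630218 rad = 36.109°
axis k = ((R−Rᵀ)₃₂, (R−Rᵀ)₁₃, (R−Rᵀ)₂₁) / (2 sinθ) = (-0.529504, -0.153671, -0.834272)
rvec = θ·k = (-0.333703, -0.096846, -0.525773)

rvec=(-0.3337, -0.0968, -0.5258) tvec=(-0.0195, -0.0378, 0.4201)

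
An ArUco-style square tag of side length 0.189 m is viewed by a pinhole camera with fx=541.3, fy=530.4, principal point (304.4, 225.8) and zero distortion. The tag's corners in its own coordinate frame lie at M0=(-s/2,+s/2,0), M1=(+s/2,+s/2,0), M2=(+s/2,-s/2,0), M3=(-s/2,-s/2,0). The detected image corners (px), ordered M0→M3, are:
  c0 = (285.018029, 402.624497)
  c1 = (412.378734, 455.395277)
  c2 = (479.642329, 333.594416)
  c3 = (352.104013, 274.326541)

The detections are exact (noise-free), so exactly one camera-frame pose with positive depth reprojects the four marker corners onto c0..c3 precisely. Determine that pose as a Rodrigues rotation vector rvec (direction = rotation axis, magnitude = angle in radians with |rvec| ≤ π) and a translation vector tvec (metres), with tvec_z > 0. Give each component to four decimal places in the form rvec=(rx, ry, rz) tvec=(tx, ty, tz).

rvec=(0.1199, -0.1315, 0.4553) tvec=(0.1014, 0.1865, 0.6967)

Intrinsics K: fx=541.3, fy=530.4, cx=304.4, cy=225.8
Marker side s = 0.189 m; corners in marker frame (Z=0):
  M0 = (-0.0945, +0.0945, 0)
  M1 = (+0.0945, +0.0945, 0)
  M2 = (+0.0945, -0.0945, 0)
  M3 = (-0.0945, -0.0945, 0)
Detected image corners:
  c0 = (285.018029, 402.624497) px
  c1 = (412.378734, 455.395277) px
  c2 = (479.642329, 333.594416) px
  c3 = (352.104013, 274.326541) px
Planar DLT: solve 8×8 A·h = b for H (H[2,2]=1):
  H  [+758.32585 -308.34178 +383.21794]
  H  [+376.72208 +706.42401 +367.79458]
  H  [+0.21972 +0.12318 +1.00000]
B = K⁻¹H; ‖b₁‖=1.435379, ‖b₂‖=1.435379; λ = 2/(‖b₁‖+‖b₂‖) = 0.696680, sign → tz>0 ⇒ λ=+0.696680
r₁ = λ·B[:,0] = (+0.88992,+0.42966,+0.15307); r₂ = λ·B[:,1] = (-0.44511,+0.89135,+0.08582)
r₃ = r₁×r₂ = (-0.09957,-0.14451,+0.98448); SVD([r₁ r₂ r₃]) → R = UVᵀ:
  R  [+0.88992 -0.44511 -0.09957]
  R  [+0.42966 +0.89135 -0.14451]
  R  [+0.15307 +0.08582 +0.98448]
t = (+0.10144, +0.18651, +0.69668) m
tr R = 2.765758; θ = arccos((tr R − 1)/2) = 0.488838 rad = 28.008°
axis k = ((R−Rᵀ)₃₂, (R−Rᵀ)₁₃, (R−Rᵀ)₂₁) / (2 sinθ) = (+0.245233, -0.268999, +0.931397)
rvec = θ·k = (+0.119879, -0.131497, +0.455303)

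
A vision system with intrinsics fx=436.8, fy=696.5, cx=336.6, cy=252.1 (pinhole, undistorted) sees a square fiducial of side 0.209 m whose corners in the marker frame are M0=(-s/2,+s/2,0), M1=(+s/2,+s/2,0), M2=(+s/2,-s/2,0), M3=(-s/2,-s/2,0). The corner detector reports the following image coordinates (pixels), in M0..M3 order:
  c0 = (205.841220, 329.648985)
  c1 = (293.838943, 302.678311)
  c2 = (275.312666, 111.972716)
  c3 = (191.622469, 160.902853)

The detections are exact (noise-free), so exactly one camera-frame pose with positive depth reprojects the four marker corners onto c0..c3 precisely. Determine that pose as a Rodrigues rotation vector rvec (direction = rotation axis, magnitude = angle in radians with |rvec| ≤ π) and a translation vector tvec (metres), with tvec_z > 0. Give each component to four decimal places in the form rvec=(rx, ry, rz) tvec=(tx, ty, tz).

Intrinsics K: fx=436.8, fy=696.5, cx=336.6, cy=252.1
Marker side s = 0.209 m; corners in marker frame (Z=0):
  M0 = (-0.1045, +0.1045, 0)
  M1 = (+0.1045, +0.1045, 0)
  M2 = (+0.1045, -0.1045, 0)
  M3 = (-0.1045, -0.1045, 0)
Detected image corners:
  c0 = (205.841220, 329.648985) px
  c1 = (293.838943, 302.678311) px
  c2 = (275.312666, 111.972716) px
  c3 = (191.622469, 160.902853) px
Planar DLT: solve 8×8 A·h = b for H (H[2,2]=1):
  H  [+263.02322 +47.80848 +238.80883]
  H  [-320.46353 +828.60622 +226.35090]
  H  [-0.61071 -0.12361 +1.00000]
B = K⁻¹H; ‖b₁‖=1.257363, ‖b₂‖=1.257363; λ = 2/(‖b₁‖+‖b₂‖) = 0.795316, sign → tz>0 ⇒ λ=+0.795316
r₁ = λ·B[:,0] = (+0.85319,-0.19013,-0.48571); r₂ = λ·B[:,1] = (+0.16281,+0.98175,-0.09831)
r₃ = r₁×r₂ = (+0.49553,+0.00480,+0.86858); SVD([r₁ r₂ r₃]) → R = UVᵀ:
  R  [+0.85319 +0.16281 +0.49553]
  R  [-0.19013 +0.98175 +0.00480]
  R  [-0.48571 -0.09831 +0.86858]
t = (-0.17806, -0.02940, +0.79532) m
tr R = 2.703518; θ = arccos((tr R − 1)/2) = 0.551463 rad = 31.596°
axis k = ((R−Rᵀ)₃₂, (R−Rᵀ)₁₃, (R−Rᵀ)₂₁) / (2 sinθ) = (-0.098402, +0.936416, -0.336811)
rvec = θ·k = (-0.054265, +0.516399, -0.185739)

rvec=(-0.0543, 0.5164, -0.1857) tvec=(-0.1781, -0.0294, 0.7953)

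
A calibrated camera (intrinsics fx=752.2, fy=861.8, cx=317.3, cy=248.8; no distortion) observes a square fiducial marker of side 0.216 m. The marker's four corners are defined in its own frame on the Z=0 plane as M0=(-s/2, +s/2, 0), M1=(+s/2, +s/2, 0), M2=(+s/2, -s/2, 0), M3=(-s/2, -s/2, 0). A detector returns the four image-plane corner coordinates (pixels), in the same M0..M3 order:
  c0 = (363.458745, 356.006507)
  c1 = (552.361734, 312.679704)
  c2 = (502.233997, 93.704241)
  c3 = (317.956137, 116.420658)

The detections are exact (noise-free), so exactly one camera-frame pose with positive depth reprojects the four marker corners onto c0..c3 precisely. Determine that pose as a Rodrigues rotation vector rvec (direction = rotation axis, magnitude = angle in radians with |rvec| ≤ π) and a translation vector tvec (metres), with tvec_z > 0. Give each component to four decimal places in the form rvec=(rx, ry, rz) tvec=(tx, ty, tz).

rvec=(-0.1975, -0.2905, -0.1805) tvec=(0.1245, -0.0294, 0.7801)

Intrinsics K: fx=752.2, fy=861.8, cx=317.3, cy=248.8
Marker side s = 0.216 m; corners in marker frame (Z=0):
  M0 = (-0.1080, +0.1080, 0)
  M1 = (+0.1080, +0.1080, 0)
  M2 = (+0.1080, -0.1080, 0)
  M3 = (-0.1080, -0.1080, 0)
Detected image corners:
  c0 = (363.458745, 356.006507) px
  c1 = (552.361734, 312.679704) px
  c2 = (502.233997, 93.704241) px
  c3 = (317.956137, 116.420658) px
Planar DLT: solve 8×8 A·h = b for H (H[2,2]=1):
  H  [+1030.86767 +129.14299 +437.33471]
  H  [-67.10146 +1012.58723 +216.37187]
  H  [+0.38541 -0.21352 +1.00000]
B = K⁻¹H; ‖b₁‖=1.281919, ‖b₂‖=1.281919; λ = 2/(‖b₁‖+‖b₂‖) = 0.780081, sign → tz>0 ⇒ λ=+0.780081
r₁ = λ·B[:,0] = (+0.94225,-0.14754,+0.30065); r₂ = λ·B[:,1] = (+0.20419,+0.96466,-0.16656)
r₃ = r₁×r₂ = (-0.26545,+0.21834,+0.93908); SVD([r₁ r₂ r₃]) → R = UVᵀ:
  R  [+0.94225 +0.20419 -0.26545]
  R  [-0.14754 +0.96466 +0.21834]
  R  [+0.30065 -0.16656 +0.93908]
t = (+0.12448, -0.02935, +0.78008) m
tr R = 2.845986; θ = arccos((tr R − 1)/2) = 0.395010 rad = 22.632°
axis k = ((R−Rᵀ)₃₂, (R−Rᵀ)₁₃, (R−Rᵀ)₂₁) / (2 sinθ) = (-0.500109, -0.735551, -0.457007)
rvec = θ·k = (-0.197548, -0.290550, -0.180522)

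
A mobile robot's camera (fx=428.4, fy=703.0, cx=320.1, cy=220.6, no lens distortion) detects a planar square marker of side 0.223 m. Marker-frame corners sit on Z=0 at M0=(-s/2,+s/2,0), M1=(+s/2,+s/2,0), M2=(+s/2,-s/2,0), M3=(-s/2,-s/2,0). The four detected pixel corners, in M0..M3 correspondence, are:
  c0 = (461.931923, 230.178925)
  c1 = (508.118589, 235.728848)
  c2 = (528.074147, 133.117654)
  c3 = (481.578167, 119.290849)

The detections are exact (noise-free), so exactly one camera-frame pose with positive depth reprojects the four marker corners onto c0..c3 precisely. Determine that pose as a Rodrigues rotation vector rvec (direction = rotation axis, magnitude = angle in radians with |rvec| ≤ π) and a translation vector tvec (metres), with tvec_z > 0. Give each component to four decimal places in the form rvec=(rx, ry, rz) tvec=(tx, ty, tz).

rvec=(0.2907, -0.4779, 0.1343) tvec=(0.5810, -0.0803, 1.4182)

Intrinsics K: fx=428.4, fy=703.0, cx=320.1, cy=220.6
Marker side s = 0.223 m; corners in marker frame (Z=0):
  M0 = (-0.1115, +0.1115, 0)
  M1 = (+0.1115, +0.1115, 0)
  M2 = (+0.1115, -0.1115, 0)
  M3 = (-0.1115, -0.1115, 0)
Detected image corners:
  c0 = (461.931923, 230.178925) px
  c1 = (508.118589, 235.728848) px
  c2 = (528.074147, 133.117654) px
  c3 = (481.578167, 119.290849) px
Planar DLT: solve 8×8 A·h = b for H (H[2,2]=1):
  H  [+372.15898 -3.77523 +495.59401]
  H  [+102.72780 +508.86804 +180.78106]
  H  [+0.33210 +0.17183 +1.00000]
B = K⁻¹H; ‖b₁‖=0.705096, ‖b₂‖=0.705096; λ = 2/(‖b₁‖+‖b₂‖) = 1.418248, sign → tz>0 ⇒ λ=+1.418248
r₁ = λ·B[:,0] = (+0.88013,+0.05945,+0.47100); r₂ = λ·B[:,1] = (-0.19459,+0.95013,+0.24370)
r₃ = r₁×r₂ = (-0.43302,-0.30614,+0.84780); SVD([r₁ r₂ r₃]) → R = UVᵀ:
  R  [+0.88013 -0.19459 -0.43302]
  R  [+0.05945 +0.95013 -0.30614]
  R  [+0.47100 +0.24370 +0.84780]
t = (+0.58098, -0.08033, +1.41825) m
tr R = 2.678063; θ = arccos((tr R − 1)/2) = 0.575295 rad = 32.962°
axis k = ((R−Rᵀ)₃₂, (R−Rᵀ)₁₃, (R−Rᵀ)₂₁) / (2 sinθ) = (+0.505289, -0.830772, +0.233455)
rvec = θ·k = (+0.290690, -0.477939, +0.134306)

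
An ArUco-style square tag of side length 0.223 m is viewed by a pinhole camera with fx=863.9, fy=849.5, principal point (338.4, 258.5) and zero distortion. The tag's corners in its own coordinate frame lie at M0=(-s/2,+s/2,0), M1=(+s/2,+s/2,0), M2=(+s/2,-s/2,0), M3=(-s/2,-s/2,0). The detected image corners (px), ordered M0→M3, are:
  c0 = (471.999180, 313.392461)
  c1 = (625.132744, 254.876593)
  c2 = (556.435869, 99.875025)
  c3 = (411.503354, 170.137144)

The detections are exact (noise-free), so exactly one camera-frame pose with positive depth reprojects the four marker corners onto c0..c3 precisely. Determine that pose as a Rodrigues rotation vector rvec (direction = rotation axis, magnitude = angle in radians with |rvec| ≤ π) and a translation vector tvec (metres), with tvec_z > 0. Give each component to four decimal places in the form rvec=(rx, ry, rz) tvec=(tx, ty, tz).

Intrinsics K: fx=863.9, fy=849.5, cx=338.4, cy=258.5
Marker side s = 0.223 m; corners in marker frame (Z=0):
  M0 = (-0.1115, +0.1115, 0)
  M1 = (+0.1115, +0.1115, 0)
  M2 = (+0.1115, -0.1115, 0)
  M3 = (-0.1115, -0.1115, 0)
Detected image corners:
  c0 = (471.999180, 313.392461) px
  c1 = (625.132744, 254.876593) px
  c2 = (556.435869, 99.875025) px
  c3 = (411.503354, 170.137144) px
Planar DLT: solve 8×8 A·h = b for H (H[2,2]=1):
  H  [+468.20827 +248.14044 +512.76589]
  H  [-370.13372 +651.06434 +210.30452]
  H  [-0.38728 -0.07890 +1.00000]
B = K⁻¹H; ‖b₁‖=0.855687, ‖b₂‖=0.855687; λ = 2/(‖b₁‖+‖b₂‖) = 1.168651, sign → tz>0 ⇒ λ=+1.168651
r₁ = λ·B[:,0] = (+0.81066,-0.37147,-0.45259); r₂ = λ·B[:,1] = (+0.37179,+0.92372,-0.09221)
r₃ = r₁×r₂ = (+0.45232,-0.09352,+0.88694); SVD([r₁ r₂ r₃]) → R = UVᵀ:
  R  [+0.81066 +0.37179 +0.45232]
  R  [-0.37147 +0.92372 -0.09352]
  R  [-0.45259 -0.09221 +0.88694]
t = (+0.23588, -0.06630, +1.16865) m
tr R = 2.621321; θ = arccos((tr R − 1)/2) = 0.625517 rad = 35.839°
axis k = ((R−Rᵀ)₃₂, (R−Rᵀ)₁₃, (R−Rᵀ)₂₁) / (2 sinθ) = (+0.001119, +0.772752, -0.634707)
rvec = θ·k = (+0.000700, +0.483370, -0.397020)

rvec=(0.0007, 0.4834, -0.3970) tvec=(0.2359, -0.0663, 1.1687)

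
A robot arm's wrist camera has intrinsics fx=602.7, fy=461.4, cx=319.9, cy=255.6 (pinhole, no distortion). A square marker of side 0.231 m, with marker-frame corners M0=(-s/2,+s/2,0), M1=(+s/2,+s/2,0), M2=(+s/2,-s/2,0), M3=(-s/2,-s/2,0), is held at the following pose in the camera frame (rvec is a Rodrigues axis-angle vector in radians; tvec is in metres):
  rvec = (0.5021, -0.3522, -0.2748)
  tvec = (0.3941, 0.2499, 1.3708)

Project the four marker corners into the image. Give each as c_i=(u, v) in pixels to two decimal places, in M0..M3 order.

Intrinsics K: fx=602.7, fy=461.4, cx=319.9, cy=255.6
Marker side s = 0.231 m; corners in marker frame (Z=0):
  M0 = (-0.1155, +0.1155, 0)
  M1 = (+0.1155, +0.1155, 0)
  M2 = (+0.1155, -0.1155, 0)
  M3 = (-0.1155, -0.1155, 0)
rvec = (0.5021, -0.3522, -0.2748), |rvec| = θ = 0.67206 rad = 38.506°
Rodrigues: sinθ=0.62260, 1−cosθ=0.21746; R = I + sinθ·[k]× + (1−cosθ)·[k]×²:
    [+0.90392 +0.16943 -0.39271]
    [-0.33972 +0.84226 -0.41855]
    [+0.25985 +0.51175 +0.81890]
t = (0.3941, 0.2499, 1.3708) m
M0: Pc = R·M0+t = (+0.30927, +0.38642, +1.39989); u = 602.7·(+0.30927)/1.39989 + 319.9 = 453.0495, v = 461.4·(+0.38642)/1.39989 + 255.6 = 382.9622
M1: Pc = R·M1+t = (+0.51807, +0.30794, +1.45992); u = 602.7·(+0.51807)/1.45992 + 319.9 = 533.7764, v = 461.4·(+0.30794)/1.45992 + 255.6 = 352.9242
M2: Pc = R·M2+t = (+0.47893, +0.11338, +1.34171); u = 602.7·(+0.47893)/1.34171 + 319.9 = 535.0388, v = 461.4·(+0.11338)/1.34171 + 255.6 = 294.5907
M3: Pc = R·M3+t = (+0.27013, +0.19186, +1.28168); u = 602.7·(+0.27013)/1.28168 + 319.9 = 446.9253, v = 461.4·(+0.19186)/1.28168 + 255.6 = 324.6674

c0=(453.05, 382.96) c1=(533.78, 352.92) c2=(535.04, 294.59) c3=(446.93, 324.67)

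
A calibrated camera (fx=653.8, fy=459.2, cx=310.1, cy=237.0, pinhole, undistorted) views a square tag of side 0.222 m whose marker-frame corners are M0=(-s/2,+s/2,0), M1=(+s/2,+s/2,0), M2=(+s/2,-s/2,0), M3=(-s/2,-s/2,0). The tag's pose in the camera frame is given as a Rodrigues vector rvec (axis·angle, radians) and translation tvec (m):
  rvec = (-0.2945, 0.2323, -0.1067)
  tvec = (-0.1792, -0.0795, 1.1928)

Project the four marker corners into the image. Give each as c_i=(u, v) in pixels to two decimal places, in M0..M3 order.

c0=(156.00, 253.08) c1=(273.28, 241.38) c2=(266.84, 160.47) c3=(156.04, 174.58)

Intrinsics K: fx=653.8, fy=459.2, cx=310.1, cy=237.0
Marker side s = 0.222 m; corners in marker frame (Z=0):
  M0 = (-0.1110, +0.1110, 0)
  M1 = (+0.1110, +0.1110, 0)
  M2 = (+0.1110, -0.1110, 0)
  M3 = (-0.1110, -0.1110, 0)
rvec = (-0.2945, 0.2323, -0.1067), |rvec| = θ = 0.38997 rad = 22.344°
Rodrigues: sinθ=0.38016, 1−cosθ=0.07508; R = I + sinθ·[k]× + (1−cosθ)·[k]×²:
    [+0.96774 +0.07024 +0.24197]
    [-0.13779 +0.95156 +0.27486]
    [-0.21094 -0.29933 +0.93054]
t = (-0.1792, -0.0795, 1.1928) m
M0: Pc = R·M0+t = (-0.27882, +0.04142, +1.18299); u = 653.8·(-0.27882)/1.18299 + 310.1 = 156.0040, v = 459.2·(+0.04142)/1.18299 + 237.0 = 253.0772
M1: Pc = R·M1+t = (-0.06398, +0.01083, +1.13616); u = 653.8·(-0.06398)/1.13616 + 310.1 = 273.2804, v = 459.2·(+0.01083)/1.13616 + 237.0 = 241.3765
M2: Pc = R·M2+t = (-0.07958, -0.20042, +1.20261); u = 653.8·(-0.07958)/1.20261 + 310.1 = 266.8375, v = 459.2·(-0.20042)/1.20261 + 237.0 = 160.4732
M3: Pc = R·M3+t = (-0.29442, -0.16983, +1.24944); u = 653.8·(-0.29442)/1.24944 + 310.1 = 156.0398, v = 459.2·(-0.16983)/1.24944 + 237.0 = 174.5839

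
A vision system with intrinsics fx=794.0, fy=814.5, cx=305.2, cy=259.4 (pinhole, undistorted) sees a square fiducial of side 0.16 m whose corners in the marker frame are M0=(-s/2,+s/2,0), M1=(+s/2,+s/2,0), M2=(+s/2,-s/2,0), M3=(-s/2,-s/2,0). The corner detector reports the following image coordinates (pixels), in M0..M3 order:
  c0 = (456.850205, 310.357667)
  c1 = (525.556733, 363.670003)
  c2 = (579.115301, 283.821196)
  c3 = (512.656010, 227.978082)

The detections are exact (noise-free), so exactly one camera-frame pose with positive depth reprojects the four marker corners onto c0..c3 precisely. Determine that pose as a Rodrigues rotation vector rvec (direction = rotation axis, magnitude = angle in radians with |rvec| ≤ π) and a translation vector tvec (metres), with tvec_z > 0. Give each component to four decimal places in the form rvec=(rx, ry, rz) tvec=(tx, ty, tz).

rvec=(0.0480, -0.2930, 0.6172) tvec=(0.3542, 0.0604, 1.3141)

Intrinsics K: fx=794.0, fy=814.5, cx=305.2, cy=259.4
Marker side s = 0.16 m; corners in marker frame (Z=0):
  M0 = (-0.0800, +0.0800, 0)
  M1 = (+0.0800, +0.0800, 0)
  M2 = (+0.0800, -0.0800, 0)
  M3 = (-0.0800, -0.0800, 0)
Detected image corners:
  c0 = (456.850205, 310.357667) px
  c1 = (525.556733, 363.670003) px
  c2 = (579.115301, 283.821196) px
  c3 = (512.656010, 227.978082) px
Planar DLT: solve 8×8 A·h = b for H (H[2,2]=1):
  H  [+534.79744 -358.44452 +519.20153]
  H  [+405.40425 +497.22032 +296.82491]
  H  [+0.21680 -0.03240 +1.00000]
B = K⁻¹H; ‖b₁‖=0.761004, ‖b₂‖=0.761004; λ = 2/(‖b₁‖+‖b₂‖) = 1.314053, sign → tz>0 ⇒ λ=+1.314053
r₁ = λ·B[:,0] = (+0.77557,+0.56332,+0.28489); r₂ = λ·B[:,1] = (-0.57685,+0.81574,-0.04258)
r₃ = r₁×r₂ = (-0.25638,-0.13132,+0.95761); SVD([r₁ r₂ r₃]) → R = UVᵀ:
  R  [+0.77557 -0.57685 -0.25638]
  R  [+0.56332 +0.81574 -0.13132]
  R  [+0.28489 -0.04258 +0.95761]
t = (+0.35417, +0.06038, +1.31405) m
tr R = 2.548923; θ = arccos((tr R − 1)/2) = 0.684933 rad = 39.244°
axis k = ((R−Rᵀ)₃₂, (R−Rᵀ)₁₃, (R−Rᵀ)₂₁) / (2 sinθ) = (+0.070134, -0.427804, +0.901147)
rvec = θ·k = (+0.048037, -0.293017, +0.617225)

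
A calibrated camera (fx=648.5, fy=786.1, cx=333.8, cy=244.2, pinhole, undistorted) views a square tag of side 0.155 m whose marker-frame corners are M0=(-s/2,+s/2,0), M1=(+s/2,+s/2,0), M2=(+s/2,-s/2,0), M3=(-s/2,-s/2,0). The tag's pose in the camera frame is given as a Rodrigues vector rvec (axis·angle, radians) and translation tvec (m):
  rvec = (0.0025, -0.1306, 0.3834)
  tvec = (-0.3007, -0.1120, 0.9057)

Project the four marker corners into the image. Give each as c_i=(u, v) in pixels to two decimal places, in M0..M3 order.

Intrinsics K: fx=648.5, fy=786.1, cx=333.8, cy=244.2
Marker side s = 0.155 m; corners in marker frame (Z=0):
  M0 = (-0.0775, +0.0775, 0)
  M1 = (+0.0775, +0.0775, 0)
  M2 = (+0.0775, -0.0775, 0)
  M3 = (-0.0775, -0.0775, 0)
rvec = (0.0025, -0.1306, 0.3834), |rvec| = θ = 0.40504 rad = 23.207°
Rodrigues: sinθ=0.39406, 1−cosθ=0.08091; R = I + sinθ·[k]× + (1−cosθ)·[k]×²:
    [+0.91909 -0.37316 -0.12659]
    [+0.37284 +0.92750 -0.02713]
    [+0.12753 -0.02226 +0.99158]
t = (-0.3007, -0.1120, 0.9057) m
M0: Pc = R·M0+t = (-0.40085, -0.06901, +0.89409); u = 648.5·(-0.40085)/0.89409 + 333.8 = 43.0567, v = 786.1·(-0.06901)/0.89409 + 244.2 = 183.5217
M1: Pc = R·M1+t = (-0.25839, -0.01122, +0.91386); u = 648.5·(-0.25839)/0.91386 + 333.8 = 150.4385, v = 786.1·(-0.01122)/0.91386 + 244.2 = 234.5454
M2: Pc = R·M2+t = (-0.20055, -0.15499, +0.91731); u = 648.5·(-0.20055)/0.91731 + 333.8 = 192.0191, v = 786.1·(-0.15499)/0.91731 + 244.2 = 111.3828
M3: Pc = R·M3+t = (-0.34301, -0.21278, +0.89754); u = 648.5·(-0.34301)/0.89754 + 333.8 = 85.9658, v = 786.1·(-0.21278)/0.89754 + 244.2 = 57.8427

c0=(43.06, 183.52) c1=(150.44, 234.55) c2=(192.02, 111.38) c3=(85.97, 57.84)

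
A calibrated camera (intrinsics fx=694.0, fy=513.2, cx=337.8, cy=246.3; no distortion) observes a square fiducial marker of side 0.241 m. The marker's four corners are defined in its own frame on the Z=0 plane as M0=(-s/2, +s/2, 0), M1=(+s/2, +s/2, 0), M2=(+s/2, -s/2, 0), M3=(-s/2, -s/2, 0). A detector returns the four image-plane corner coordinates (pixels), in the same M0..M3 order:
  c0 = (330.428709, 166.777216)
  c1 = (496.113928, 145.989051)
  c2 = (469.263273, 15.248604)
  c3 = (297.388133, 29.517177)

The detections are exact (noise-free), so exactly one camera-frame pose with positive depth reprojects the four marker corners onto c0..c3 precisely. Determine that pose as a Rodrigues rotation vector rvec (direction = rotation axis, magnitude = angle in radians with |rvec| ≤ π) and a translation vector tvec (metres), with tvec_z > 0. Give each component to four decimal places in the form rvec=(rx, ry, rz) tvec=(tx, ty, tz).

Intrinsics K: fx=694.0, fy=513.2, cx=337.8, cy=246.3
Marker side s = 0.241 m; corners in marker frame (Z=0):
  M0 = (-0.1205, +0.1205, 0)
  M1 = (+0.1205, +0.1205, 0)
  M2 = (+0.1205, -0.1205, 0)
  M3 = (-0.1205, -0.1205, 0)
Detected image corners:
  c0 = (330.428709, 166.777216) px
  c1 = (496.113928, 145.989051) px
  c2 = (469.263273, 15.248604) px
  c3 = (297.388133, 29.517177) px
Planar DLT: solve 8×8 A·h = b for H (H[2,2]=1):
  H  [+786.49087 +169.21405 +400.70789]
  H  [-53.54274 +565.82879 +90.07220]
  H  [+0.21676 +0.11372 +1.00000]
B = K⁻¹H; ‖b₁‖=1.070842, ‖b₂‖=1.070842; λ = 2/(‖b₁‖+‖b₂‖) = 0.933845, sign → tz>0 ⇒ λ=+0.933845
r₁ = λ·B[:,0] = (+0.95977,-0.19458,+0.20242); r₂ = λ·B[:,1] = (+0.17600,+0.97864,+0.10620)
r₃ = r₁×r₂ = (-0.21876,-0.06630,+0.97352); SVD([r₁ r₂ r₃]) → R = UVᵀ:
  R  [+0.95977 +0.17600 -0.21876]
  R  [-0.19458 +0.97864 -0.06630]
  R  [+0.20242 +0.10620 +0.97352]
t = (+0.08465, -0.28428, +0.93384) m
tr R = 2.911944; θ = arccos((tr R − 1)/2) = 0.297843 rad = 17.065°
axis k = ((R−Rᵀ)₃₂, (R−Rᵀ)₁₃, (R−Rᵀ)₂₁) / (2 sinθ) = (+0.293895, -0.717607, -0.631400)
rvec = θ·k = (+0.087535, -0.213734, -0.188058)

rvec=(0.0875, -0.2137, -0.1881) tvec=(0.0846, -0.2843, 0.9338)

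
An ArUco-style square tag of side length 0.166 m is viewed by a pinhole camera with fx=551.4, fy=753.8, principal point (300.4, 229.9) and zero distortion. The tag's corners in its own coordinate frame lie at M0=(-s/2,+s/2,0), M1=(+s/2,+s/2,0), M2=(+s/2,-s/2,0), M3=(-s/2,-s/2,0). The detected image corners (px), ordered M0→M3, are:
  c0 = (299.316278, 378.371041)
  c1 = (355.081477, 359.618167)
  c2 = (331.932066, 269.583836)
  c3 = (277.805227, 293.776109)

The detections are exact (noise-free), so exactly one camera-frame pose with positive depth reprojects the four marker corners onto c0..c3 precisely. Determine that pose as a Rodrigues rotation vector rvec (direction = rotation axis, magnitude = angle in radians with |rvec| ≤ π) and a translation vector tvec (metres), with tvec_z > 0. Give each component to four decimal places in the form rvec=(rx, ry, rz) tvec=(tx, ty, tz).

Intrinsics K: fx=551.4, fy=753.8, cx=300.4, cy=229.9
Marker side s = 0.166 m; corners in marker frame (Z=0):
  M0 = (-0.0830, +0.0830, 0)
  M1 = (+0.0830, +0.0830, 0)
  M2 = (+0.0830, -0.0830, 0)
  M3 = (-0.0830, -0.0830, 0)
Detected image corners:
  c0 = (299.316278, 378.371041) px
  c1 = (355.081477, 359.618167) px
  c2 = (331.932066, 269.583836) px
  c3 = (277.805227, 293.776109) px
Planar DLT: solve 8×8 A·h = b for H (H[2,2]=1):
  H  [+210.47329 +126.57431 +315.14137]
  H  [-253.45092 +517.45493 +325.58780]
  H  [-0.38134 -0.02465 +1.00000]
B = K⁻¹H; ‖b₁‖=0.735698, ‖b₂‖=0.735698; λ = 2/(‖b₁‖+‖b₂‖) = 1.359253, sign → tz>0 ⇒ λ=+1.359253
r₁ = λ·B[:,0] = (+0.80123,-0.29894,-0.51834); r₂ = λ·B[:,1] = (+0.33027,+0.94329,-0.03350)
r₃ = r₁×r₂ = (+0.49896,-0.14435,+0.85452); SVD([r₁ r₂ r₃]) → R = UVᵀ:
  R  [+0.80123 +0.33027 +0.49896]
  R  [-0.29894 +0.94329 -0.14435]
  R  [-0.51834 -0.03350 +0.85452]
t = (+0.03634, +0.17254, +1.35925) m
tr R = 2.599036; θ = arccos((tr R − 1)/2) = 0.644304 rad = 36.916°
axis k = ((R−Rᵀ)₃₂, (R−Rᵀ)₁₃, (R−Rᵀ)₂₁) / (2 sinθ) = (+0.092276, +0.846843, -0.523776)
rvec = θ·k = (+0.059454, +0.545624, -0.337471)

rvec=(0.0595, 0.5456, -0.3375) tvec=(0.0363, 0.1725, 1.3593)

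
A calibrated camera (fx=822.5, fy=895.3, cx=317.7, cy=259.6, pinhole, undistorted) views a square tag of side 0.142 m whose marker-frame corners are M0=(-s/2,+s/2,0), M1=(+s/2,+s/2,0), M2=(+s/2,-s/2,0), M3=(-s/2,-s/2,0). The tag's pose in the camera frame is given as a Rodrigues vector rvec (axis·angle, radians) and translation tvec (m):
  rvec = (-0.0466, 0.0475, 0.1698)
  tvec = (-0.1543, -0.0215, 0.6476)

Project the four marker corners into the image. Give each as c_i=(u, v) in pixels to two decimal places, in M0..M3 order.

Intrinsics K: fx=822.5, fy=895.3, cx=317.7, cy=259.6
Marker side s = 0.142 m; corners in marker frame (Z=0):
  M0 = (-0.0710, +0.0710, 0)
  M1 = (+0.0710, +0.0710, 0)
  M2 = (+0.0710, -0.0710, 0)
  M3 = (-0.0710, -0.0710, 0)
rvec = (-0.0466, 0.0475, 0.1698), |rvec| = θ = 0.18237 rad = 10.449°
Rodrigues: sinθ=0.18136, 1−cosθ=0.01658; R = I + sinθ·[k]× + (1−cosθ)·[k]×²:
    [+0.98450 -0.16996 +0.04329]
    [+0.16776 +0.98454 +0.05036]
    [-0.05118 -0.04232 +0.99779]
t = (-0.1543, -0.0215, 0.6476) m
M0: Pc = R·M0+t = (-0.23627, +0.03649, +0.64823); u = 822.5·(-0.23627)/0.64823 + 317.7 = 17.9148, v = 895.3·(+0.03649)/0.64823 + 259.6 = 310.0004
M1: Pc = R·M1+t = (-0.09647, +0.06031, +0.64096); u = 822.5·(-0.09647)/0.64096 + 317.7 = 193.9095, v = 895.3·(+0.06031)/0.64096 + 259.6 = 343.8459
M2: Pc = R·M2+t = (-0.07233, -0.07949, +0.64697); u = 822.5·(-0.07233)/0.64697 + 317.7 = 225.7422, v = 895.3·(-0.07949)/0.64697 + 259.6 = 149.5967
M3: Pc = R·M3+t = (-0.21213, -0.10331, +0.65424); u = 822.5·(-0.21213)/0.65424 + 317.7 = 51.0106, v = 895.3·(-0.10331)/0.65424 + 259.6 = 118.2200

c0=(17.91, 310.00) c1=(193.91, 343.85) c2=(225.74, 149.60) c3=(51.01, 118.22)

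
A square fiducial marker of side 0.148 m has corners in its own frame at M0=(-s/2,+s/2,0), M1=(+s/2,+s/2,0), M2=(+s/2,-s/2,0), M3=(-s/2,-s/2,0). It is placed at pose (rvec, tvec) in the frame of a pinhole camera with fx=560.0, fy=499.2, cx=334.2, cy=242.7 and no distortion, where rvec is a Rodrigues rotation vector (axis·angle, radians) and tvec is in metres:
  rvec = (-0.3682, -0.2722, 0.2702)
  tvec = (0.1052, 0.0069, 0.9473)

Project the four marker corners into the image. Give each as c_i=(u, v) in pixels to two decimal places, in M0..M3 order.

Intrinsics K: fx=560.0, fy=499.2, cx=334.2, cy=242.7
Marker side s = 0.148 m; corners in marker frame (Z=0):
  M0 = (-0.0740, +0.0740, 0)
  M1 = (+0.0740, +0.0740, 0)
  M2 = (+0.0740, -0.0740, 0)
  M3 = (-0.0740, -0.0740, 0)
rvec = (-0.3682, -0.2722, 0.2702), |rvec| = θ = 0.53167 rad = 30.462°
Rodrigues: sinθ=0.50697, 1−cosθ=0.13804; R = I + sinθ·[k]× + (1−cosθ)·[k]×²:
    [+0.92817 -0.20871 -0.30814]
    [+0.30659 +0.89814 +0.31518]
    [+0.21097 -0.38701 +0.89761]
t = (0.1052, 0.0069, 0.9473) m
M0: Pc = R·M0+t = (+0.02107, +0.05067, +0.90305); u = 560.0·(+0.02107)/0.90305 + 334.2 = 347.2669, v = 499.2·(+0.05067)/0.90305 + 242.7 = 270.7128
M1: Pc = R·M1+t = (+0.15844, +0.09605, +0.93427); u = 560.0·(+0.15844)/0.93427 + 334.2 = 429.1684, v = 499.2·(+0.09605)/0.93427 + 242.7 = 294.0216
M2: Pc = R·M2+t = (+0.18933, -0.03687, +0.99155); u = 560.0·(+0.18933)/0.99155 + 334.2 = 441.1274, v = 499.2·(-0.03687)/0.99155 + 242.7 = 224.1352
M3: Pc = R·M3+t = (+0.05196, -0.08225, +0.96033); u = 560.0·(+0.05196)/0.96033 + 334.2 = 364.4997, v = 499.2·(-0.08225)/0.96033 + 242.7 = 199.9443

c0=(347.27, 270.71) c1=(429.17, 294.02) c2=(441.13, 224.14) c3=(364.50, 199.94)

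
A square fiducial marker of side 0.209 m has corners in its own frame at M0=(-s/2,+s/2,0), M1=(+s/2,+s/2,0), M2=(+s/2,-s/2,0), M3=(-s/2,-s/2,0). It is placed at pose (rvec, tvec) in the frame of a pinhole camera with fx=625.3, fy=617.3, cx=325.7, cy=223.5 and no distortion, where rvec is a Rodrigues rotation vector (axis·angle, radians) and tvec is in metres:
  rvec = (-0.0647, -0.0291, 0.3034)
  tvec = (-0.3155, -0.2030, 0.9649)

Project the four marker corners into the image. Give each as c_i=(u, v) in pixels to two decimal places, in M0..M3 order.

c0=(33.74, 136.45) c1=(164.83, 177.07) c2=(207.11, 51.60) c3=(78.11, 11.08)

Intrinsics K: fx=625.3, fy=617.3, cx=325.7, cy=223.5
Marker side s = 0.209 m; corners in marker frame (Z=0):
  M0 = (-0.1045, +0.1045, 0)
  M1 = (+0.1045, +0.1045, 0)
  M2 = (+0.1045, -0.1045, 0)
  M3 = (-0.1045, -0.1045, 0)
rvec = (-0.0647, -0.0291, 0.3034), |rvec| = θ = 0.31158 rad = 17.852°
Rodrigues: sinθ=0.30657, 1−cosθ=0.04815; R = I + sinθ·[k]× + (1−cosθ)·[k]×²:
    [+0.95393 -0.29758 -0.03837]
    [+0.29945 +0.95227 +0.05928]
    [+0.01890 -0.06804 +0.99750]
t = (-0.3155, -0.2030, 0.9649) m
M0: Pc = R·M0+t = (-0.44628, -0.13478, +0.95582); u = 625.3·(-0.44628)/0.95582 + 325.7 = 33.7395, v = 617.3·(-0.13478)/0.95582 + 223.5 = 136.4541
M1: Pc = R·M1+t = (-0.24691, -0.07220, +0.95976); u = 625.3·(-0.24691)/0.95976 + 325.7 = 164.8334, v = 617.3·(-0.07220)/0.95976 + 223.5 = 177.0654
M2: Pc = R·M2+t = (-0.18472, -0.27122, +0.97398); u = 625.3·(-0.18472)/0.97398 + 325.7 = 207.1109, v = 617.3·(-0.27122)/0.97398 + 223.5 = 51.6041
M3: Pc = R·M3+t = (-0.38409, -0.33380, +0.97004); u = 625.3·(-0.38409)/0.97004 + 325.7 = 78.1108, v = 617.3·(-0.33380)/0.97004 + 223.5 = 11.0773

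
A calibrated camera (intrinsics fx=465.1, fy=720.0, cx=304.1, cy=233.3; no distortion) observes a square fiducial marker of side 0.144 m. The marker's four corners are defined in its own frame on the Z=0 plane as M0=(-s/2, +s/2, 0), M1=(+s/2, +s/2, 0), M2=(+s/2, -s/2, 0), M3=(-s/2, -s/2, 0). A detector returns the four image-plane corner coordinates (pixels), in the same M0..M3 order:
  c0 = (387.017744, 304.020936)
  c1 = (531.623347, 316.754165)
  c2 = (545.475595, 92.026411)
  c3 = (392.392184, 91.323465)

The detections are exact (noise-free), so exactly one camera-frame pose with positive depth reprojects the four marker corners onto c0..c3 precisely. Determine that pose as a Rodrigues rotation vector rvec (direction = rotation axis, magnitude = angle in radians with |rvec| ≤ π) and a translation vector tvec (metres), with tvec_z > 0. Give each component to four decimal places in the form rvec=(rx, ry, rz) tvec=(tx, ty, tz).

Intrinsics K: fx=465.1, fy=720.0, cx=304.1, cy=233.3
Marker side s = 0.144 m; corners in marker frame (Z=0):
  M0 = (-0.0720, +0.0720, 0)
  M1 = (+0.0720, +0.0720, 0)
  M2 = (+0.0720, -0.0720, 0)
  M3 = (-0.0720, -0.0720, 0)
Detected image corners:
  c0 = (387.017744, 304.020936) px
  c1 = (531.623347, 316.754165) px
  c2 = (545.475595, 92.026411) px
  c3 = (392.392184, 91.323465) px
Planar DLT: solve 8×8 A·h = b for H (H[2,2]=1):
  H  [+850.29431 +105.86318 +461.89140]
  H  [-31.30870 +1592.06288 +203.85041]
  H  [-0.39335 +0.37013 +1.00000]
B = K⁻¹H; ‖b₁‖=2.123816, ‖b₂‖=2.123816; λ = 2/(‖b₁‖+‖b₂‖) = 0.470851, sign → tz>0 ⇒ λ=+0.470851
r₁ = λ·B[:,0] = (+0.98190,+0.03954,-0.18521); r₂ = λ·B[:,1] = (-0.00678,+0.98467,+0.17428)
r₃ = r₁×r₂ = (+0.18926,-0.16987,+0.96712); SVD([r₁ r₂ r₃]) → R = UVᵀ:
  R  [+0.98190 -0.00678 +0.18926]
  R  [+0.03954 +0.98467 -0.16987]
  R  [-0.18521 +0.17428 +0.96712]
t = (+0.15974, -0.01926, +0.47085) m
tr R = 2.933699; θ = arccos((tr R − 1)/2) = 0.258206 rad = 14.794°
axis k = ((R−Rᵀ)₃₂, (R−Rᵀ)₁₃, (R−Rᵀ)₂₁) / (2 sinθ) = (+0.673879, +0.733255, +0.090690)
rvec = θ·k = (+0.174000, +0.189331, +0.023417)

rvec=(0.1740, 0.1893, 0.0234) tvec=(0.1597, -0.0193, 0.4709)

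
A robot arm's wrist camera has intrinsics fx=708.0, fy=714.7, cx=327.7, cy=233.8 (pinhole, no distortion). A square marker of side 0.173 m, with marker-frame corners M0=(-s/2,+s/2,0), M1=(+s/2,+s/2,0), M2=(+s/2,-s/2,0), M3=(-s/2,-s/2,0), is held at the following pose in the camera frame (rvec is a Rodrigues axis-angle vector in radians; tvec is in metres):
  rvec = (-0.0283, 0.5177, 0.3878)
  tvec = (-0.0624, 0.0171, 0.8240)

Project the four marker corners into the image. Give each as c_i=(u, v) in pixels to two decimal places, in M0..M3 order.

c0=(195.16, 288.41) c1=(305.03, 349.84) c2=(362.83, 203.90) c3=(245.74, 155.92)

Intrinsics K: fx=708.0, fy=714.7, cx=327.7, cy=233.8
Marker side s = 0.173 m; corners in marker frame (Z=0):
  M0 = (-0.0865, +0.0865, 0)
  M1 = (+0.0865, +0.0865, 0)
  M2 = (+0.0865, -0.0865, 0)
  M3 = (-0.0865, -0.0865, 0)
rvec = (-0.0283, 0.5177, 0.3878), |rvec| = θ = 0.64746 rad = 37.097°
Rodrigues: sinθ=0.60316, 1−cosθ=0.20238; R = I + sinθ·[k]× + (1−cosθ)·[k]×²:
    [+0.79801 -0.36834 +0.47698]
    [+0.35419 +0.92701 +0.12329]
    [-0.48758 +0.07056 +0.87022]
t = (-0.0624, 0.0171, 0.8240) m
M0: Pc = R·M0+t = (-0.16329, +0.06665, +0.87228); u = 708.0·(-0.16329)/0.87228 + 327.7 = 195.1637, v = 714.7·(+0.06665)/0.87228 + 233.8 = 288.4083
M1: Pc = R·M1+t = (-0.02523, +0.12792, +0.78793); u = 708.0·(-0.02523)/0.78793 + 327.7 = 305.0258, v = 714.7·(+0.12792)/0.78793 + 233.8 = 349.8352
M2: Pc = R·M2+t = (+0.03849, -0.03245, +0.77572); u = 708.0·(+0.03849)/0.77572 + 327.7 = 362.8289, v = 714.7·(-0.03245)/0.77572 + 233.8 = 203.9040
M3: Pc = R·M3+t = (-0.09957, -0.09372, +0.86007); u = 708.0·(-0.09957)/0.86007 + 327.7 = 245.7386, v = 714.7·(-0.09372)/0.86007 + 233.8 = 155.9174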